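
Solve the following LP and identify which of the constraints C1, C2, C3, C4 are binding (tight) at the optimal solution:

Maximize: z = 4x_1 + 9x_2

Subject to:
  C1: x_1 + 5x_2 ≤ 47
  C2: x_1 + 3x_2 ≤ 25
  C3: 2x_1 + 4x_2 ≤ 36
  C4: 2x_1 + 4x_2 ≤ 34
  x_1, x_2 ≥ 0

At x_1 = 1, x_2 = 8, compute slack b - a·x for each constraint:
  C1: 47 − 41 = 6  (slack)
  C2: 25 − 25 = 0  (binding)
  C3: 36 − 34 = 2  (slack)
  C4: 34 − 34 = 0  (binding)

Optimal: x_1 = 1, x_2 = 8
Binding: C2, C4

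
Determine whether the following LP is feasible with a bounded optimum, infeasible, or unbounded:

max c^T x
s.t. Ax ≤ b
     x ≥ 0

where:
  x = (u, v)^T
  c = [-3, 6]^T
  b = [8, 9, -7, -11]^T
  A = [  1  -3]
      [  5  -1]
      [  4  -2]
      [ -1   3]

Infeasible (no feasible solution exists)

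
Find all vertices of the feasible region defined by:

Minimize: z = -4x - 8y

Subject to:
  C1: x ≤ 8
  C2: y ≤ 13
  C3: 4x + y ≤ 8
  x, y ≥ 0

(0, 0), (2, 0), (0, 8)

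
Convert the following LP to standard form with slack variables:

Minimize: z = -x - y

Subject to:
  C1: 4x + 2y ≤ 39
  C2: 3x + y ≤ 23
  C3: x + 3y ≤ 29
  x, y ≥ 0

min z = -x - y

s.t.
  4x + 2y + s1 = 39
  3x + y + s2 = 23
  x + 3y + s3 = 29
  x, y, s1, s2, s3 ≥ 0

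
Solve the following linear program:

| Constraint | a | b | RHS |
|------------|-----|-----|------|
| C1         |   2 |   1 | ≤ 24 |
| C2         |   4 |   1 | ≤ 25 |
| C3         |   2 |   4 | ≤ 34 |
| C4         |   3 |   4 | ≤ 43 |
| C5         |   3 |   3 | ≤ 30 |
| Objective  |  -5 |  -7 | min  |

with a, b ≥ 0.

Evaluate the objective at each vertex of the feasible region:
  z(0, 0) = 0
  z(6.25, 0) = -31.25
  z(5, 5) = -60
  z(3, 7) = -64  ←
  z(0, 8.5) = -59.5
The minimum is at a = 3, b = 7.

a = 3, b = 7, z = -64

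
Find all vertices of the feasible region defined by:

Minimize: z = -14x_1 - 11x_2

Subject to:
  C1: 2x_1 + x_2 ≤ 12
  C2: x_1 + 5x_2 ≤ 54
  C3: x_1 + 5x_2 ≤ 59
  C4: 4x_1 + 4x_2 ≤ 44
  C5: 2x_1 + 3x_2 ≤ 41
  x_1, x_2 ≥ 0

(0, 0), (6, 0), (1, 10), (0.25, 10.75), (0, 10.8)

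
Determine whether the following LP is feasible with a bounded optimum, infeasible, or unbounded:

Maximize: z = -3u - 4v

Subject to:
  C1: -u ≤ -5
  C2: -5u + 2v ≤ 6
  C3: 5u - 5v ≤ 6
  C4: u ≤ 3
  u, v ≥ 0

Infeasible (no feasible solution exists)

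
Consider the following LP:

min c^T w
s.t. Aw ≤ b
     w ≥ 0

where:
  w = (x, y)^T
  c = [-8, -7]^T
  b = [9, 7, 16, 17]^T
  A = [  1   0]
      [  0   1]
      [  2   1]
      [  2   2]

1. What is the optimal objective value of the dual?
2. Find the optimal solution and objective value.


1. -67
2. x = 7.5, y = 1, z = -67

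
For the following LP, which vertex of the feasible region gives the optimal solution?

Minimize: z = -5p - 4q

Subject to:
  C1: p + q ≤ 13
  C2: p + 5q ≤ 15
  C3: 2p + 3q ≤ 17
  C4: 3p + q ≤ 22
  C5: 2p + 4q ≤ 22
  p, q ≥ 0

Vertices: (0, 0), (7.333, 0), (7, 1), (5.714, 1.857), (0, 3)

Evaluate the objective at each vertex of the feasible region:
  z(0, 0) = 0
  z(7.333, 0) = -36.67
  z(7, 1) = -39  ←
  z(5.714, 1.857) = -36
  z(0, 3) = -12
The minimum is at p = 7, q = 1.

(7, 1)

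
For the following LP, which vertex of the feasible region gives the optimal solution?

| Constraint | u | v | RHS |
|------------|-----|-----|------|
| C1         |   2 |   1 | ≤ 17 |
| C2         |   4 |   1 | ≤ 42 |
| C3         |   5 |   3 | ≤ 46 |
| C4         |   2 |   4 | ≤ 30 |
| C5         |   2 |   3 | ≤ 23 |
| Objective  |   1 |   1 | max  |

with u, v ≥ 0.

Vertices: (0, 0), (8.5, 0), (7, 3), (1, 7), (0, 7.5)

Evaluate the objective at each vertex of the feasible region:
  z(0, 0) = 0
  z(8.5, 0) = 8.5
  z(7, 3) = 10  ←
  z(1, 7) = 8
  z(0, 7.5) = 7.5
The maximum is at u = 7, v = 3.

(7, 3)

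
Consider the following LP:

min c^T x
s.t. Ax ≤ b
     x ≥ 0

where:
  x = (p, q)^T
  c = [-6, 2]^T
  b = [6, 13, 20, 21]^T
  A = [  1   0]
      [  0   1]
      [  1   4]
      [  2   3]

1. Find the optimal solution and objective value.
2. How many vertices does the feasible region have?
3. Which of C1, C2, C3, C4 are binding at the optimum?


1. p = 6, q = 0, z = -36
2. 5
3. C1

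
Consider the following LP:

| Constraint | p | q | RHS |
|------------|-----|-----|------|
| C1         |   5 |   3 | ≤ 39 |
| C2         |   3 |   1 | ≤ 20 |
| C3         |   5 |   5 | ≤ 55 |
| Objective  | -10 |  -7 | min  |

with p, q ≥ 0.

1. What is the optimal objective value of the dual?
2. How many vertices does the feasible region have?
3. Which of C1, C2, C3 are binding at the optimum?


1. -86
2. 5
3. C1, C3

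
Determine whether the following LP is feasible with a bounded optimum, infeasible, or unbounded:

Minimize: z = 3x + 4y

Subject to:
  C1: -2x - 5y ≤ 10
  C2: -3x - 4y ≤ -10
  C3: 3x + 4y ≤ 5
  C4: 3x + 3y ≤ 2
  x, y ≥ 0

Infeasible (no feasible solution exists)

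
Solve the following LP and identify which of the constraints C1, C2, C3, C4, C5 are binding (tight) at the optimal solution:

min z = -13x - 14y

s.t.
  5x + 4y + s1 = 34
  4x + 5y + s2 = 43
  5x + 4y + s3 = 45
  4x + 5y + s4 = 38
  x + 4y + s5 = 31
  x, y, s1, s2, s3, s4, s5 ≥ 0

At x = 2, y = 6, compute slack b - a·x for each constraint:
  C1: 34 − 34 = 0  (binding)
  C2: 43 − 38 = 5  (slack)
  C3: 45 − 34 = 11  (slack)
  C4: 38 − 38 = 0  (binding)
  C5: 31 − 26 = 5  (slack)

Optimal: x = 2, y = 6
Binding: C1, C4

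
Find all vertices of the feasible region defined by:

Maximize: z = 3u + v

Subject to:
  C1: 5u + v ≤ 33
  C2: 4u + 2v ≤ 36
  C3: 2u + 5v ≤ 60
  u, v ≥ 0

(0, 0), (6.6, 0), (5, 8), (3.75, 10.5), (0, 12)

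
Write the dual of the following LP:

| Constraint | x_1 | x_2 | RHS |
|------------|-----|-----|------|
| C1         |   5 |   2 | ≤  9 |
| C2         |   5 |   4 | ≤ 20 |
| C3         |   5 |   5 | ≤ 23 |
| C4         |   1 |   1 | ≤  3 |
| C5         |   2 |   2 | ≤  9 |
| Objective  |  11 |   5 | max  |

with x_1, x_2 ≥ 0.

Primal max cᵀx s.t. Ax ≤ b, x ≥ 0  →  Dual min bᵀy s.t. Aᵀy ≥ c, y ≥ 0.

Minimize: z = 9y1 + 20y2 + 23y3 + 3y4 + 9y5

Subject to:
  5y1 + 5y2 + 5y3 + y4 + 2y5 ≥ 11
  2y1 + 4y2 + 5y3 + y4 + 2y5 ≥ 5
  y1, y2, y3, y4, y5 ≥ 0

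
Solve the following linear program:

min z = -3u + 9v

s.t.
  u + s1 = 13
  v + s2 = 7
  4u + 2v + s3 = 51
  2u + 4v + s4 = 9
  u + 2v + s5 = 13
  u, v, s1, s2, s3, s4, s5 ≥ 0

Evaluate the objective at each vertex of the feasible region:
  z(0, 0) = 0
  z(4.5, 0) = -13.5  ←
  z(0, 2.25) = 20.25
The minimum is at u = 4.5, v = 0.

u = 4.5, v = 0, z = -13.5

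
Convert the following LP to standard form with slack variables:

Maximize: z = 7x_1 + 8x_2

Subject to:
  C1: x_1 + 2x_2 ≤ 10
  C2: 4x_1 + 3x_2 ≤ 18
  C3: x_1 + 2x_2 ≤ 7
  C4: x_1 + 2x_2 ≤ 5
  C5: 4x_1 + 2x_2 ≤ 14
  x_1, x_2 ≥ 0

max z = 7x_1 + 8x_2

s.t.
  x_1 + 2x_2 + s1 = 10
  4x_1 + 3x_2 + s2 = 18
  x_1 + 2x_2 + s3 = 7
  x_1 + 2x_2 + s4 = 5
  4x_1 + 2x_2 + s5 = 14
  x_1, x_2, s1, s2, s3, s4, s5 ≥ 0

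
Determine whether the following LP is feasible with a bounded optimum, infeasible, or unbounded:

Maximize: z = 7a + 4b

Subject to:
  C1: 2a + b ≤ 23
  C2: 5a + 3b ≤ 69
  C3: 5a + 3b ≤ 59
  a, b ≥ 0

Feasible with a bounded optimal solution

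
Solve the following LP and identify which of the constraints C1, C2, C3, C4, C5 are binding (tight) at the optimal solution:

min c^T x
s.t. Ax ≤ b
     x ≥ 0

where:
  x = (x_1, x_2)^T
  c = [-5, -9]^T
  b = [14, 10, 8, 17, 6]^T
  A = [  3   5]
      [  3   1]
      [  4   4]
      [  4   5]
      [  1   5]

At x_1 = 1, x_2 = 1, compute slack b - a·x for each constraint:
  C1: 14 − 8 = 6  (slack)
  C2: 10 − 4 = 6  (slack)
  C3: 8 − 8 = 0  (binding)
  C4: 17 − 9 = 8  (slack)
  C5: 6 − 6 = 0  (binding)

Optimal: x_1 = 1, x_2 = 1
Binding: C3, C5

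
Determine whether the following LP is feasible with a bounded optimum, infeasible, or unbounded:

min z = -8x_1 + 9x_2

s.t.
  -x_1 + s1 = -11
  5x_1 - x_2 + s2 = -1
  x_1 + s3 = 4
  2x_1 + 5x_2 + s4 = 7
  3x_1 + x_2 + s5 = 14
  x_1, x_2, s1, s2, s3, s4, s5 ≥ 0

Infeasible (no feasible solution exists)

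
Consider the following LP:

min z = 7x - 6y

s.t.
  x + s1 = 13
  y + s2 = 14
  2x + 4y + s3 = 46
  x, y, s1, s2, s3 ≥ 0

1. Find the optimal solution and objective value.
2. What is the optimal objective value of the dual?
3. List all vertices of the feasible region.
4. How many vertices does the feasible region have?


1. x = 0, y = 11.5, z = -69
2. -69
3. (0, 0), (13, 0), (13, 5), (0, 11.5)
4. 4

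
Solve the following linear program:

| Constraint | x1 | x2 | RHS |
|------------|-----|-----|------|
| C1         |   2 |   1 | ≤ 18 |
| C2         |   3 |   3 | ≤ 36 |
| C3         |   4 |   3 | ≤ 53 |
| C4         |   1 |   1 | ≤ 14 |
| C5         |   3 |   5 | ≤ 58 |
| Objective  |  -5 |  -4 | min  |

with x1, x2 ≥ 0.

Evaluate the objective at each vertex of the feasible region:
  z(0, 0) = 0
  z(9, 0) = -45
  z(6, 6) = -54  ←
  z(1, 11) = -49
  z(0, 11.6) = -46.4
The minimum is at x1 = 6, x2 = 6.

x1 = 6, x2 = 6, z = -54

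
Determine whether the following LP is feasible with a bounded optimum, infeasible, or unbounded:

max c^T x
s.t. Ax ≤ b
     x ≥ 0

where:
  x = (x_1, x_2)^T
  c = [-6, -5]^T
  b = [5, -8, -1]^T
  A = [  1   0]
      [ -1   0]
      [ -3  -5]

Infeasible (no feasible solution exists)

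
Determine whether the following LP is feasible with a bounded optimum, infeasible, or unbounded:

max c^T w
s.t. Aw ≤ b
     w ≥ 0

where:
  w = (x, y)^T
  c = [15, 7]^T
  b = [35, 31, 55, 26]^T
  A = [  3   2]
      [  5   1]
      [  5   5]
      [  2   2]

Feasible with a bounded optimal solution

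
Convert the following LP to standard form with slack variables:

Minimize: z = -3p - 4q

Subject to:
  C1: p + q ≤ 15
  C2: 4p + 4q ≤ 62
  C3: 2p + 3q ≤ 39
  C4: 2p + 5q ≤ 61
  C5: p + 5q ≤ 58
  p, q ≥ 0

min z = -3p - 4q

s.t.
  p + q + s1 = 15
  4p + 4q + s2 = 62
  2p + 3q + s3 = 39
  2p + 5q + s4 = 61
  p + 5q + s5 = 58
  p, q, s1, s2, s3, s4, s5 ≥ 0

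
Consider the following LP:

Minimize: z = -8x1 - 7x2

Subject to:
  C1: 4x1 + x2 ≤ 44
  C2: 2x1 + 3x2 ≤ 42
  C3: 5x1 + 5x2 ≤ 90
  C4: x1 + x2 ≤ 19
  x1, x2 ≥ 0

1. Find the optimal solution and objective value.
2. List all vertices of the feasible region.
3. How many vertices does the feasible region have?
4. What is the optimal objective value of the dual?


1. x1 = 9, x2 = 8, z = -128
2. (0, 0), (11, 0), (9, 8), (0, 14)
3. 4
4. -128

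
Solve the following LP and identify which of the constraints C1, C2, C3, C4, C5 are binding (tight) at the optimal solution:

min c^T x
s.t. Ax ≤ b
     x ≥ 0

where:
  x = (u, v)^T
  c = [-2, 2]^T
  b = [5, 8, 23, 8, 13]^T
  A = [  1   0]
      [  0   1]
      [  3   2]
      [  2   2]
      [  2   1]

At u = 4, v = 0, compute slack b - a·x for each constraint:
  C1: 5 − 4 = 1  (slack)
  C2: 8 − 0 = 8  (slack)
  C3: 23 − 12 = 11  (slack)
  C4: 8 − 8 = 0  (binding)
  C5: 13 − 8 = 5  (slack)

Optimal: u = 4, v = 0
Binding: C4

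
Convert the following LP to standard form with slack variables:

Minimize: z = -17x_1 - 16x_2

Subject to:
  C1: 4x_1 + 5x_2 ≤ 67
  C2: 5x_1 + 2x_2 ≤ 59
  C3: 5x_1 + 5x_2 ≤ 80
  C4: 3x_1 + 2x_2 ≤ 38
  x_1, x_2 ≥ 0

min z = -17x_1 - 16x_2

s.t.
  4x_1 + 5x_2 + s1 = 67
  5x_1 + 2x_2 + s2 = 59
  5x_1 + 5x_2 + s3 = 80
  3x_1 + 2x_2 + s4 = 38
  x_1, x_2, s1, s2, s3, s4 ≥ 0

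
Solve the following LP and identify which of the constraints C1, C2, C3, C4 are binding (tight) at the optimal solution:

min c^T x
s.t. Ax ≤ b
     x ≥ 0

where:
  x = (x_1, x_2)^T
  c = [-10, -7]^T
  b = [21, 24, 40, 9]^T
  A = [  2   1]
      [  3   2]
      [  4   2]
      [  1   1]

At x_1 = 6, x_2 = 3, compute slack b - a·x for each constraint:
  C1: 21 − 15 = 6  (slack)
  C2: 24 − 24 = 0  (binding)
  C3: 40 − 30 = 10  (slack)
  C4: 9 − 9 = 0  (binding)

Optimal: x_1 = 6, x_2 = 3
Binding: C2, C4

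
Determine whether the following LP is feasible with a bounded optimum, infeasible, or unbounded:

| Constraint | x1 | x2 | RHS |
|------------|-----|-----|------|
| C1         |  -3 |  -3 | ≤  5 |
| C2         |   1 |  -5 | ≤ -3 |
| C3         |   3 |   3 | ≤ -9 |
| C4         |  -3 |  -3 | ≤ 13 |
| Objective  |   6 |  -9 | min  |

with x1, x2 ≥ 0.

Infeasible (no feasible solution exists)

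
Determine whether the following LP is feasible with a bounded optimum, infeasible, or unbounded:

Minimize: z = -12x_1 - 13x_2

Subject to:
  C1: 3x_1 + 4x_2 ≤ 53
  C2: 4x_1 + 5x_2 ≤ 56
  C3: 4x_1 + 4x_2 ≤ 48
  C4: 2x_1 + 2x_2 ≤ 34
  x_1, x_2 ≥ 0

Feasible with a bounded optimal solution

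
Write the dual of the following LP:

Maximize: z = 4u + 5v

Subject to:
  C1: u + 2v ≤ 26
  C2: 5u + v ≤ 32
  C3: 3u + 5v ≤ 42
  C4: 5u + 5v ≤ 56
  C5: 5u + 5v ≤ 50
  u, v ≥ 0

Primal max cᵀx s.t. Ax ≤ b, x ≥ 0  →  Dual min bᵀy s.t. Aᵀy ≥ c, y ≥ 0.

Minimize: z = 26y1 + 32y2 + 42y3 + 56y4 + 50y5

Subject to:
  y1 + 5y2 + 3y3 + 5y4 + 5y5 ≥ 4
  2y1 + y2 + 5y3 + 5y4 + 5y5 ≥ 5
  y1, y2, y3, y4, y5 ≥ 0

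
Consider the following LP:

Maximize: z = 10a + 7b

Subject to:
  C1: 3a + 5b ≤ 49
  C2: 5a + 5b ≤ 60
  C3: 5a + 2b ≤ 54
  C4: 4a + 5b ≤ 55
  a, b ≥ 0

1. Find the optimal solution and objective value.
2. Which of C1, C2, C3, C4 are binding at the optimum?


1. a = 10, b = 2, z = 114
2. C2, C3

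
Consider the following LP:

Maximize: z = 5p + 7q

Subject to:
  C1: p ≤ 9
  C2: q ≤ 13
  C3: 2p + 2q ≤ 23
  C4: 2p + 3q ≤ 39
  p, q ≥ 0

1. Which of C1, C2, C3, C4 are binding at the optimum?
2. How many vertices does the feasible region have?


1. C3
2. 4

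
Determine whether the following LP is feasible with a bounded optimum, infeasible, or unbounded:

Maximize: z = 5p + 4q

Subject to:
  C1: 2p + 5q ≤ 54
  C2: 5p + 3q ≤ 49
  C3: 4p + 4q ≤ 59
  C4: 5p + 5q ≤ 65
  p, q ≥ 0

Feasible with a bounded optimal solution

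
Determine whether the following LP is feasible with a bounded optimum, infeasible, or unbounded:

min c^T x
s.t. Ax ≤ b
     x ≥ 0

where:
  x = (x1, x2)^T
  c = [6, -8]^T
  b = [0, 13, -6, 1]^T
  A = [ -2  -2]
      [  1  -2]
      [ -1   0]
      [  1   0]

Infeasible (no feasible solution exists)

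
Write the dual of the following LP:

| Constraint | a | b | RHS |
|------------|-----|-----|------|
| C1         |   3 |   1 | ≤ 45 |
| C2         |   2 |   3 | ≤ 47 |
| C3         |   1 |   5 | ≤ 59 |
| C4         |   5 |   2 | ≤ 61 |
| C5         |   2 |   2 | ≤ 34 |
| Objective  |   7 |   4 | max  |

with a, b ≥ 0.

Primal max cᵀx s.t. Ax ≤ b, x ≥ 0  →  Dual min bᵀy s.t. Aᵀy ≥ c, y ≥ 0.

Minimize: z = 45y1 + 47y2 + 59y3 + 61y4 + 34y5

Subject to:
  3y1 + 2y2 + y3 + 5y4 + 2y5 ≥ 7
  y1 + 3y2 + 5y3 + 2y4 + 2y5 ≥ 4
  y1, y2, y3, y4, y5 ≥ 0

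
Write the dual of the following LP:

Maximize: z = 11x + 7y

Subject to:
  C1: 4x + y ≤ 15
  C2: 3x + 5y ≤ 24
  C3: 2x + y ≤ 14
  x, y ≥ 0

Primal max cᵀx s.t. Ax ≤ b, x ≥ 0  →  Dual min bᵀy s.t. Aᵀy ≥ c, y ≥ 0.

Minimize: z = 15y1 + 24y2 + 14y3

Subject to:
  4y1 + 3y2 + 2y3 ≥ 11
  y1 + 5y2 + y3 ≥ 7
  y1, y2, y3 ≥ 0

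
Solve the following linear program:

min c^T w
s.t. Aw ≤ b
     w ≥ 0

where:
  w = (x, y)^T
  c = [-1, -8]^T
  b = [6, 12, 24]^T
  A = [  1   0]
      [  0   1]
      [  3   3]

Evaluate the objective at each vertex of the feasible region:
  z(0, 0) = 0
  z(6, 0) = -6
  z(6, 2) = -22
  z(0, 8) = -64  ←
The minimum is at x = 0, y = 8.

x = 0, y = 8, z = -64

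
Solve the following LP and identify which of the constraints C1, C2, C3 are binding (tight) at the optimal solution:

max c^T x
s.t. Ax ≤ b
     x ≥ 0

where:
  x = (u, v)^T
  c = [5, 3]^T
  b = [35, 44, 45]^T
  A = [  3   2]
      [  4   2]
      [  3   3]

At u = 9, v = 4, compute slack b - a·x for each constraint:
  C1: 35 − 35 = 0  (binding)
  C2: 44 − 44 = 0  (binding)
  C3: 45 − 39 = 6  (slack)

Optimal: u = 9, v = 4
Binding: C1, C2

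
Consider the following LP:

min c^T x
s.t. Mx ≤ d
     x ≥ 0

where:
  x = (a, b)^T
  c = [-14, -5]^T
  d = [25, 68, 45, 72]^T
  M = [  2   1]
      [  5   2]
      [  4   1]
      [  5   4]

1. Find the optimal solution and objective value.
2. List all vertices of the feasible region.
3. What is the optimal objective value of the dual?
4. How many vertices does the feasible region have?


1. a = 10, b = 5, z = -165
2. (0, 0), (11.25, 0), (10, 5), (9.333, 6.333), (0, 18)
3. -165
4. 5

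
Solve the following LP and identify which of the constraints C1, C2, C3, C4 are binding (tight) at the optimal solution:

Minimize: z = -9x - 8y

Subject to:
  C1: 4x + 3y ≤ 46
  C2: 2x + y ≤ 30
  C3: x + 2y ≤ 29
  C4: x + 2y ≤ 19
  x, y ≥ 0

At x = 7, y = 6, compute slack b - a·x for each constraint:
  C1: 46 − 46 = 0  (binding)
  C2: 30 − 20 = 10  (slack)
  C3: 29 − 19 = 10  (slack)
  C4: 19 − 19 = 0  (binding)

Optimal: x = 7, y = 6
Binding: C1, C4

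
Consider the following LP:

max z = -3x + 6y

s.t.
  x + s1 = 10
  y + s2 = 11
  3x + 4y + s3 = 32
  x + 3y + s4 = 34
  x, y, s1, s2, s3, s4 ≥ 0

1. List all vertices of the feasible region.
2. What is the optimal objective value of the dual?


1. (0, 0), (10, 0), (10, 0.5), (0, 8)
2. 48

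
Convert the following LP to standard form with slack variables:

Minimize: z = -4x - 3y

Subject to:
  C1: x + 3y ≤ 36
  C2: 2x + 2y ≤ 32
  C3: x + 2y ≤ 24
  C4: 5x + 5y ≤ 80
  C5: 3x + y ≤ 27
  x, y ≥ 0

min z = -4x - 3y

s.t.
  x + 3y + s1 = 36
  2x + 2y + s2 = 32
  x + 2y + s3 = 24
  5x + 5y + s4 = 80
  3x + y + s5 = 27
  x, y, s1, s2, s3, s4, s5 ≥ 0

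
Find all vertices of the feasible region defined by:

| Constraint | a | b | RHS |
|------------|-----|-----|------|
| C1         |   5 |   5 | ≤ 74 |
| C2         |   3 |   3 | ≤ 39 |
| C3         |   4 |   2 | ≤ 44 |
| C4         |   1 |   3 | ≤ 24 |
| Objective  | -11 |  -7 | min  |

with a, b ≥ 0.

(0, 0), (11, 0), (9, 4), (7.5, 5.5), (0, 8)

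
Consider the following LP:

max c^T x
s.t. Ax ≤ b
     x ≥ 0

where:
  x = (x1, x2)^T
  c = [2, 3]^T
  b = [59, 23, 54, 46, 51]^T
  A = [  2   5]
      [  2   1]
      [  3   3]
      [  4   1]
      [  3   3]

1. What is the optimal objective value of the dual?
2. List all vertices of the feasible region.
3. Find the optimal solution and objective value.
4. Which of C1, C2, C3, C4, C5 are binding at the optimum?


1. 41
2. (0, 0), (11.5, 0), (7, 9), (0, 11.8)
3. x1 = 7, x2 = 9, z = 41
4. C1, C2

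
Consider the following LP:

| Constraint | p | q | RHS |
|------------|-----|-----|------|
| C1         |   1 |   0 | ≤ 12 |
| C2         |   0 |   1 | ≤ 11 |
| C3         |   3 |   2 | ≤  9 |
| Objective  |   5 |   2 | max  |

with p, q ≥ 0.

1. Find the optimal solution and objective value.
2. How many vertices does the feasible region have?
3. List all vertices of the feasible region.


1. p = 3, q = 0, z = 15
2. 3
3. (0, 0), (3, 0), (0, 4.5)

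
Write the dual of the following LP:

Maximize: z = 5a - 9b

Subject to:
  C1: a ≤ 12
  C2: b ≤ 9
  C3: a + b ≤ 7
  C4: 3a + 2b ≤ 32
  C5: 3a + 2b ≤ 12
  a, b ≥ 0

Primal max cᵀx s.t. Ax ≤ b, x ≥ 0  →  Dual min bᵀy s.t. Aᵀy ≥ c, y ≥ 0.

Minimize: z = 12y1 + 9y2 + 7y3 + 32y4 + 12y5

Subject to:
  y1 + y3 + 3y4 + 3y5 ≥ 5
  y2 + y3 + 2y4 + 2y5 ≥ -9
  y1, y2, y3, y4, y5 ≥ 0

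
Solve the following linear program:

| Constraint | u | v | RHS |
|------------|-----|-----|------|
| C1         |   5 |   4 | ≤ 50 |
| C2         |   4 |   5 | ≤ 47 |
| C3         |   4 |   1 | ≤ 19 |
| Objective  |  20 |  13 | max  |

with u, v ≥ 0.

Evaluate the objective at each vertex of the feasible region:
  z(0, 0) = 0
  z(4.75, 0) = 95
  z(3, 7) = 151  ←
  z(0, 9.4) = 122.2
The maximum is at u = 3, v = 7.

u = 3, v = 7, z = 151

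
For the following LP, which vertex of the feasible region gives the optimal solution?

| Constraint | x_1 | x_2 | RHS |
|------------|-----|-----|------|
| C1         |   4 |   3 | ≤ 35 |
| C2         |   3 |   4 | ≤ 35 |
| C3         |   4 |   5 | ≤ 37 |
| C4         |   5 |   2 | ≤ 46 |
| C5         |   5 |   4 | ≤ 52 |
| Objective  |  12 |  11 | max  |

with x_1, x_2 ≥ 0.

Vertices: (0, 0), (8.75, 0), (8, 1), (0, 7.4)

Evaluate the objective at each vertex of the feasible region:
  z(0, 0) = 0
  z(8.75, 0) = 105
  z(8, 1) = 107  ←
  z(0, 7.4) = 81.4
The maximum is at x_1 = 8, x_2 = 1.

(8, 1)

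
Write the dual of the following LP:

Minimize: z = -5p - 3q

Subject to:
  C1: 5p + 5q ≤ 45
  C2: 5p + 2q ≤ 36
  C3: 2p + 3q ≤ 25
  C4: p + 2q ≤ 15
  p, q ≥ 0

Primal min cᵀx s.t. Ax ≤ b, x ≥ 0  →  Dual max −bᵀy s.t. Aᵀy ≥ −c, y ≥ 0.

Maximize: z = -45y1 - 36y2 - 25y3 - 15y4

Subject to:
  5y1 + 5y2 + 2y3 + y4 ≥ 5
  5y1 + 2y2 + 3y3 + 2y4 ≥ 3
  y1, y2, y3, y4 ≥ 0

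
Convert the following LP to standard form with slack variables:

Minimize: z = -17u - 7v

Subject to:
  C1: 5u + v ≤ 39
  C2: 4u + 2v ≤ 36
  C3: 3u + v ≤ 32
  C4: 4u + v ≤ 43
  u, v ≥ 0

min z = -17u - 7v

s.t.
  5u + v + s1 = 39
  4u + 2v + s2 = 36
  3u + v + s3 = 32
  4u + v + s4 = 43
  u, v, s1, s2, s3, s4 ≥ 0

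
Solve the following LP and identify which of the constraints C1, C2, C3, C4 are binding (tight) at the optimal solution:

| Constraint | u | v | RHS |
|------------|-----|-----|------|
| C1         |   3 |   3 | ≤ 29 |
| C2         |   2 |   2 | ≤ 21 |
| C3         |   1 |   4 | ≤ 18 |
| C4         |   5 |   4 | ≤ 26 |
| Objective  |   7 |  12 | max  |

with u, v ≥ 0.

At u = 2, v = 4, compute slack b - a·x for each constraint:
  C1: 29 − 18 = 11  (slack)
  C2: 21 − 12 = 9  (slack)
  C3: 18 − 18 = 0  (binding)
  C4: 26 − 26 = 0  (binding)

Optimal: u = 2, v = 4
Binding: C3, C4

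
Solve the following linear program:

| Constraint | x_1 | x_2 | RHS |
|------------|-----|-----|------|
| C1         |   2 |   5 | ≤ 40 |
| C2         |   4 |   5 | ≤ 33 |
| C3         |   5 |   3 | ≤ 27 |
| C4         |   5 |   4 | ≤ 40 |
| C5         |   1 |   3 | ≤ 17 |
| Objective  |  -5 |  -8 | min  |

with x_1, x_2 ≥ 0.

Evaluate the objective at each vertex of the feasible region:
  z(0, 0) = 0
  z(5.4, 0) = -27
  z(2.769, 4.385) = -48.92
  z(2, 5) = -50  ←
  z(0, 5.667) = -45.33
The minimum is at x_1 = 2, x_2 = 5.

x_1 = 2, x_2 = 5, z = -50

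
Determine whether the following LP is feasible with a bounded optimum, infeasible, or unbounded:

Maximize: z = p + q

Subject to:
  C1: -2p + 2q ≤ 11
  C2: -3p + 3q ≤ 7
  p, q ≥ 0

Unbounded (objective can increase without bound)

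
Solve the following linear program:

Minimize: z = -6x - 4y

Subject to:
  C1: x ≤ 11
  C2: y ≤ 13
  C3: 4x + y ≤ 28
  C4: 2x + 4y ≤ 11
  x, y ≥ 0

Evaluate the objective at each vertex of the feasible region:
  z(0, 0) = 0
  z(5.5, 0) = -33  ←
  z(0, 2.75) = -11
The minimum is at x = 5.5, y = 0.

x = 5.5, y = 0, z = -33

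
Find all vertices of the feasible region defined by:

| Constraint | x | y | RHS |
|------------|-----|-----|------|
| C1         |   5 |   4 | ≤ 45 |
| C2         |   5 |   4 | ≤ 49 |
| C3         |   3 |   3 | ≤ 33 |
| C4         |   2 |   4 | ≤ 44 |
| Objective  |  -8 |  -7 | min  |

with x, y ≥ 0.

(0, 0), (9, 0), (1, 10), (0, 11)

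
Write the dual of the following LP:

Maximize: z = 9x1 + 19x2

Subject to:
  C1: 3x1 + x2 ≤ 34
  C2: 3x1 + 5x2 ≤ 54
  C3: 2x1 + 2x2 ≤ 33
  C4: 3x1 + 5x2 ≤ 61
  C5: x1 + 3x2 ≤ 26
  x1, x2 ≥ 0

Primal max cᵀx s.t. Ax ≤ b, x ≥ 0  →  Dual min bᵀy s.t. Aᵀy ≥ c, y ≥ 0.

Minimize: z = 34y1 + 54y2 + 33y3 + 61y4 + 26y5

Subject to:
  3y1 + 3y2 + 2y3 + 3y4 + y5 ≥ 9
  y1 + 5y2 + 2y3 + 5y4 + 3y5 ≥ 19
  y1, y2, y3, y4, y5 ≥ 0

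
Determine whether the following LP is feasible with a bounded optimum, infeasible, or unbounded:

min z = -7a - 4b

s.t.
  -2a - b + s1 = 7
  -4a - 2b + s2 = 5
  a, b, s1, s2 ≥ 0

Unbounded (objective can decrease without bound)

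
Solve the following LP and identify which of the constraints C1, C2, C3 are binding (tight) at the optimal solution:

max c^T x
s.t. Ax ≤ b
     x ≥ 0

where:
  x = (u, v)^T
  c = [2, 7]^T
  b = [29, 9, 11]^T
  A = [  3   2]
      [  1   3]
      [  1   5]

At u = 6, v = 1, compute slack b - a·x for each constraint:
  C1: 29 − 20 = 9  (slack)
  C2: 9 − 9 = 0  (binding)
  C3: 11 − 11 = 0  (binding)

Optimal: u = 6, v = 1
Binding: C2, C3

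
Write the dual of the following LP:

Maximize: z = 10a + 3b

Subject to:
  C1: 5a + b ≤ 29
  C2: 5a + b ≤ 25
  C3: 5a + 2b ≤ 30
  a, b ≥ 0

Primal max cᵀx s.t. Ax ≤ b, x ≥ 0  →  Dual min bᵀy s.t. Aᵀy ≥ c, y ≥ 0.

Minimize: z = 29y1 + 25y2 + 30y3

Subject to:
  5y1 + 5y2 + 5y3 ≥ 10
  y1 + y2 + 2y3 ≥ 3
  y1, y2, y3 ≥ 0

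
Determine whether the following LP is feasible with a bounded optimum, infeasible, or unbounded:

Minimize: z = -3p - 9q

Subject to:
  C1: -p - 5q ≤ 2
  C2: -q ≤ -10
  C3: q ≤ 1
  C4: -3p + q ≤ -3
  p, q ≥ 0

Infeasible (no feasible solution exists)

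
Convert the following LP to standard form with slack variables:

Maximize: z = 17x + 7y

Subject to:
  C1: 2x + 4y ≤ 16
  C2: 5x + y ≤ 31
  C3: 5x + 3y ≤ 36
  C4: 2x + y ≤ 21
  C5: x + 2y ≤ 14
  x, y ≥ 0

max z = 17x + 7y

s.t.
  2x + 4y + s1 = 16
  5x + y + s2 = 31
  5x + 3y + s3 = 36
  2x + y + s4 = 21
  x + 2y + s5 = 14
  x, y, s1, s2, s3, s4, s5 ≥ 0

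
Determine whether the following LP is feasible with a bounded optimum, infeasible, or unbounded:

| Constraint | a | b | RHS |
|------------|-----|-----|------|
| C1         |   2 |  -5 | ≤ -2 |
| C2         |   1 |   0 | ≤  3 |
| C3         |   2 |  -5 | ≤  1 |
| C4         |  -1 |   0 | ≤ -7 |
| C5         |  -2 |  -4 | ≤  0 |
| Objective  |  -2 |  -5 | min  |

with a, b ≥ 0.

Infeasible (no feasible solution exists)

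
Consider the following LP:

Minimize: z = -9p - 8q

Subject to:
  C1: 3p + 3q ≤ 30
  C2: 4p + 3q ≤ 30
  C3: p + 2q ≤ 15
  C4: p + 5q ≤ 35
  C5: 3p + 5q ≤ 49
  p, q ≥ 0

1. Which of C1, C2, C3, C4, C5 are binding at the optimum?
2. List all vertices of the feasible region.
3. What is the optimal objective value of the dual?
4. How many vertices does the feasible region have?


1. C2, C3
2. (0, 0), (7.5, 0), (3, 6), (1.667, 6.667), (0, 7)
3. -75
4. 5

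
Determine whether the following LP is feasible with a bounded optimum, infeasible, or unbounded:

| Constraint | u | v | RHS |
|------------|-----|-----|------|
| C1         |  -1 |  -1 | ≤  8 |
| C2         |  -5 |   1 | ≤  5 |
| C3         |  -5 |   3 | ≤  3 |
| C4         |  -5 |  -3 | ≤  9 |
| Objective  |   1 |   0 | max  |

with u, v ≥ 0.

Unbounded (objective can increase without bound)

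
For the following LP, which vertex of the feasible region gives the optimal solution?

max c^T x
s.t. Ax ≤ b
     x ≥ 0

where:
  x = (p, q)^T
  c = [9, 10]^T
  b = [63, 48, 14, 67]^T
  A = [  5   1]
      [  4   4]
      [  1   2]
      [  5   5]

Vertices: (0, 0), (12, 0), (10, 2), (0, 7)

Evaluate the objective at each vertex of the feasible region:
  z(0, 0) = 0
  z(12, 0) = 108
  z(10, 2) = 110  ←
  z(0, 7) = 70
The maximum is at p = 10, q = 2.

(10, 2)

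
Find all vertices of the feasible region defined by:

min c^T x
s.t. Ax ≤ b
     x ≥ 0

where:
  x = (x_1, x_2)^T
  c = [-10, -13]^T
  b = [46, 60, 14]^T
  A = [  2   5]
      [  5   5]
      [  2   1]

(0, 0), (7, 0), (3, 8), (0, 9.2)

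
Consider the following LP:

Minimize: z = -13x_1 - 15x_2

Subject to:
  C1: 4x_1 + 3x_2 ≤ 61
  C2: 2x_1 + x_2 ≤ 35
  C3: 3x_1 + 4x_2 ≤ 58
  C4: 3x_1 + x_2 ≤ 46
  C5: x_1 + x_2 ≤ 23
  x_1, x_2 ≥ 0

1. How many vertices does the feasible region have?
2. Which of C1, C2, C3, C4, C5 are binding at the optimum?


1. 4
2. C1, C3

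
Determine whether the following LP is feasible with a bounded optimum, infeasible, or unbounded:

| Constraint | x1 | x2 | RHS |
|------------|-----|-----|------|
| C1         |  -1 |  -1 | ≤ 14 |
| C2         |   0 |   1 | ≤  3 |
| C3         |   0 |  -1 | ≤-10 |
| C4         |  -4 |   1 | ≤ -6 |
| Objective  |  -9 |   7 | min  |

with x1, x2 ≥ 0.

Infeasible (no feasible solution exists)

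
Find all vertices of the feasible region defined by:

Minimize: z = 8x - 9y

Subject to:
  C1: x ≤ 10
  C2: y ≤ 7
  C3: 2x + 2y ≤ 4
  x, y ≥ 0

(0, 0), (2, 0), (0, 2)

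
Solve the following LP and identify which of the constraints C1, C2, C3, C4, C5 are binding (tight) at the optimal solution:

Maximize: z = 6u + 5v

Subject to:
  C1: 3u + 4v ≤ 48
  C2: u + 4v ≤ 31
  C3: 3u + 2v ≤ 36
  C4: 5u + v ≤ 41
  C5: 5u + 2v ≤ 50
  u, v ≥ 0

At u = 7, v = 6, compute slack b - a·x for each constraint:
  C1: 48 − 45 = 3  (slack)
  C2: 31 − 31 = 0  (binding)
  C3: 36 − 33 = 3  (slack)
  C4: 41 − 41 = 0  (binding)
  C5: 50 − 47 = 3  (slack)

Optimal: u = 7, v = 6
Binding: C2, C4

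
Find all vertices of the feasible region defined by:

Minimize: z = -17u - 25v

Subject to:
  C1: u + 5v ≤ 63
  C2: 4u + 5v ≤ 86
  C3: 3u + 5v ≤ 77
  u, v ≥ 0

(0, 0), (21.5, 0), (9, 10), (7, 11.2), (0, 12.6)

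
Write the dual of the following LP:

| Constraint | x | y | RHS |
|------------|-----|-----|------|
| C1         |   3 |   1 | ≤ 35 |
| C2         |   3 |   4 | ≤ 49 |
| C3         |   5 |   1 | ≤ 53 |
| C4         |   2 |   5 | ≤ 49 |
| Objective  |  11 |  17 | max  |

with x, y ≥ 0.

Primal max cᵀx s.t. Ax ≤ b, x ≥ 0  →  Dual min bᵀy s.t. Aᵀy ≥ c, y ≥ 0.

Minimize: z = 35y1 + 49y2 + 53y3 + 49y4

Subject to:
  3y1 + 3y2 + 5y3 + 2y4 ≥ 11
  y1 + 4y2 + y3 + 5y4 ≥ 17
  y1, y2, y3, y4 ≥ 0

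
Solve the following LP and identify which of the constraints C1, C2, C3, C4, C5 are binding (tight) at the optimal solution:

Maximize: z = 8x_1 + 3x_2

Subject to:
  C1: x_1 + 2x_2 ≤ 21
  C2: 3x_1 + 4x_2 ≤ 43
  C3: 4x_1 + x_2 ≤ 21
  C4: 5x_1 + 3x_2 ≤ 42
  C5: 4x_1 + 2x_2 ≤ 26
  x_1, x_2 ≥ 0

At x_1 = 4, x_2 = 5, compute slack b - a·x for each constraint:
  C1: 21 − 14 = 7  (slack)
  C2: 43 − 32 = 11  (slack)
  C3: 21 − 21 = 0  (binding)
  C4: 42 − 35 = 7  (slack)
  C5: 26 − 26 = 0  (binding)

Optimal: x_1 = 4, x_2 = 5
Binding: C3, C5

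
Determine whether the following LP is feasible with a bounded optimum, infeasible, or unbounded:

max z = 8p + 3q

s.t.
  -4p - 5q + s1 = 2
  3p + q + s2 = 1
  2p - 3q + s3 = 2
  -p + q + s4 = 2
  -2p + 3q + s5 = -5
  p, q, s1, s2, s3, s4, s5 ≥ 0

Infeasible (no feasible solution exists)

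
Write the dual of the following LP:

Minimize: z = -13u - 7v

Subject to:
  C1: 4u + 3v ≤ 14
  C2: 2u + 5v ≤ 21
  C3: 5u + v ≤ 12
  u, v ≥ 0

Primal min cᵀx s.t. Ax ≤ b, x ≥ 0  →  Dual max −bᵀy s.t. Aᵀy ≥ −c, y ≥ 0.

Maximize: z = -14y1 - 21y2 - 12y3

Subject to:
  4y1 + 2y2 + 5y3 ≥ 13
  3y1 + 5y2 + y3 ≥ 7
  y1, y2, y3 ≥ 0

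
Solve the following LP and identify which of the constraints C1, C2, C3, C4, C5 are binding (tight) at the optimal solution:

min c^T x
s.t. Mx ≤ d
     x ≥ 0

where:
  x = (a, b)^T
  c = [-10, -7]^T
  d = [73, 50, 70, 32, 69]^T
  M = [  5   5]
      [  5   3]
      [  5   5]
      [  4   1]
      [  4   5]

At a = 4, b = 10, compute slack b - a·x for each constraint:
  C1: 73 − 70 = 3  (slack)
  C2: 50 − 50 = 0  (binding)
  C3: 70 − 70 = 0  (binding)
  C4: 32 − 26 = 6  (slack)
  C5: 69 − 66 = 3  (slack)

Optimal: a = 4, b = 10
Binding: C2, C3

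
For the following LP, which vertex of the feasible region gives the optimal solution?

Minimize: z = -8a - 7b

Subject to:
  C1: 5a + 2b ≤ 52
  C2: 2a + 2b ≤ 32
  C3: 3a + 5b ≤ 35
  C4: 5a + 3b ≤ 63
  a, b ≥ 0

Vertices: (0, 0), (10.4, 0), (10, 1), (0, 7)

Evaluate the objective at each vertex of the feasible region:
  z(0, 0) = 0
  z(10.4, 0) = -83.2
  z(10, 1) = -87  ←
  z(0, 7) = -49
The minimum is at a = 10, b = 1.

(10, 1)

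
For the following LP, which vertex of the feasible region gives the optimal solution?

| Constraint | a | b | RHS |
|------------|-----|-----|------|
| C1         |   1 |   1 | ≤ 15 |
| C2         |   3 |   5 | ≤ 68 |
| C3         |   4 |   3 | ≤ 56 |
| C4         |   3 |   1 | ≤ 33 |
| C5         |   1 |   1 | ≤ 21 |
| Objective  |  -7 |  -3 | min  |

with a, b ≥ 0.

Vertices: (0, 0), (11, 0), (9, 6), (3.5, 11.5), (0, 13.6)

Evaluate the objective at each vertex of the feasible region:
  z(0, 0) = 0
  z(11, 0) = -77
  z(9, 6) = -81  ←
  z(3.5, 11.5) = -59
  z(0, 13.6) = -40.8
The minimum is at a = 9, b = 6.

(9, 6)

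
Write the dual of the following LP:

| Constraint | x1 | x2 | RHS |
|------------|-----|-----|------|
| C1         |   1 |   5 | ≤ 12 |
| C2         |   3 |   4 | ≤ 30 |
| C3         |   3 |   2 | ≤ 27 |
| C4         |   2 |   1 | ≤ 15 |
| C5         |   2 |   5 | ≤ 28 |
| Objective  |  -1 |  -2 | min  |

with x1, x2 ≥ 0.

Primal min cᵀx s.t. Ax ≤ b, x ≥ 0  →  Dual max −bᵀy s.t. Aᵀy ≥ −c, y ≥ 0.

Maximize: z = -12y1 - 30y2 - 27y3 - 15y4 - 28y5

Subject to:
  y1 + 3y2 + 3y3 + 2y4 + 2y5 ≥ 1
  5y1 + 4y2 + 2y3 + y4 + 5y5 ≥ 2
  y1, y2, y3, y4, y5 ≥ 0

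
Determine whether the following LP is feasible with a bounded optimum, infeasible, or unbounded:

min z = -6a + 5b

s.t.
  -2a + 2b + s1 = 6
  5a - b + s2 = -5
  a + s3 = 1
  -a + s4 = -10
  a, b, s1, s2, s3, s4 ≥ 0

Infeasible (no feasible solution exists)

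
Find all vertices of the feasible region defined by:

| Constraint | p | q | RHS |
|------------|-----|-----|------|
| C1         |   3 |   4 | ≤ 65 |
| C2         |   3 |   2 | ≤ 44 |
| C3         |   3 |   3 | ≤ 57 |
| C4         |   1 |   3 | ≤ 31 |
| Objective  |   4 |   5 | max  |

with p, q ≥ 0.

(0, 0), (14.67, 0), (10, 7), (0, 10.33)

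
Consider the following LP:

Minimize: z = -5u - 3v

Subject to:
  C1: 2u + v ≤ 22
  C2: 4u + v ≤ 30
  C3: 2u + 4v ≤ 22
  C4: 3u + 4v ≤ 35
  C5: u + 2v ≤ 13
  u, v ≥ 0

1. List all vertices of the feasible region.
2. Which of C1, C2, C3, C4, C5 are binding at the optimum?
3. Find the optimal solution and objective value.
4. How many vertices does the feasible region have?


1. (0, 0), (7.5, 0), (7, 2), (0, 5.5)
2. C2, C3
3. u = 7, v = 2, z = -41
4. 4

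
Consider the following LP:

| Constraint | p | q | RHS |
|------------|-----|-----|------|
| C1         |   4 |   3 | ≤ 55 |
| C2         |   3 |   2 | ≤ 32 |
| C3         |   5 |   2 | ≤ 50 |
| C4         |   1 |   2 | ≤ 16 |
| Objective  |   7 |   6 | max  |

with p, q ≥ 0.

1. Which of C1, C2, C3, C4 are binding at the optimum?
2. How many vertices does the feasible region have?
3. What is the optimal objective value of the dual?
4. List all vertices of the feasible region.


1. C2, C4
2. 5
3. 80
4. (0, 0), (10, 0), (9, 2.5), (8, 4), (0, 8)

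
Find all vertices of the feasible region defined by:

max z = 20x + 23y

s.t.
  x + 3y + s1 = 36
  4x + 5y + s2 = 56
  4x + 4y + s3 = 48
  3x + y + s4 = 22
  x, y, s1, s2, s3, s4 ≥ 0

(0, 0), (7.333, 0), (5, 7), (4, 8), (0, 11.2)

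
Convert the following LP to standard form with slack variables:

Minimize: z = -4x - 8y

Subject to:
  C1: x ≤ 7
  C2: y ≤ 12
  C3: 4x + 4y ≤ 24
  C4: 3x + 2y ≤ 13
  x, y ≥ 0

min z = -4x - 8y

s.t.
  x + s1 = 7
  y + s2 = 12
  4x + 4y + s3 = 24
  3x + 2y + s4 = 13
  x, y, s1, s2, s3, s4 ≥ 0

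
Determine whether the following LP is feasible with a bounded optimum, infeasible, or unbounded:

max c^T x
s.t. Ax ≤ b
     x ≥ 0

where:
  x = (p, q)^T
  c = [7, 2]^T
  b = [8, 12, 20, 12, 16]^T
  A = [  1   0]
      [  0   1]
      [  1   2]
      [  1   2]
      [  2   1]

Feasible with a bounded optimal solution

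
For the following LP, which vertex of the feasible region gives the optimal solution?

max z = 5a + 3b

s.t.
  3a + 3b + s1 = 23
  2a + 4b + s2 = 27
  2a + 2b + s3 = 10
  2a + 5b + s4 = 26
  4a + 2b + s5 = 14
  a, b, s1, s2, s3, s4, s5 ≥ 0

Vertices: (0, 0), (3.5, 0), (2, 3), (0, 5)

Evaluate the objective at each vertex of the feasible region:
  z(0, 0) = 0
  z(3.5, 0) = 17.5
  z(2, 3) = 19  ←
  z(0, 5) = 15
The maximum is at a = 2, b = 3.

(2, 3)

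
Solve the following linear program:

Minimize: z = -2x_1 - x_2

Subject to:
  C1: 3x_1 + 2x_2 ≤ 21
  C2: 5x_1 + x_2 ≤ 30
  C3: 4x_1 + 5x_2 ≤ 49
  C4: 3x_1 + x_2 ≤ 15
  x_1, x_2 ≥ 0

Evaluate the objective at each vertex of the feasible region:
  z(0, 0) = 0
  z(5, 0) = -10
  z(3, 6) = -12  ←
  z(1, 9) = -11
  z(0, 9.8) = -9.8
The minimum is at x_1 = 3, x_2 = 6.

x_1 = 3, x_2 = 6, z = -12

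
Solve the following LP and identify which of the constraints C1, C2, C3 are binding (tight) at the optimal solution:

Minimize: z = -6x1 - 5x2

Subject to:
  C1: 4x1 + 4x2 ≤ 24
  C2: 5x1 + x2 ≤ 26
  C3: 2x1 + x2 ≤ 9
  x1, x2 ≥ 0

At x1 = 3, x2 = 3, compute slack b - a·x for each constraint:
  C1: 24 − 24 = 0  (binding)
  C2: 26 − 18 = 8  (slack)
  C3: 9 − 9 = 0  (binding)

Optimal: x1 = 3, x2 = 3
Binding: C1, C3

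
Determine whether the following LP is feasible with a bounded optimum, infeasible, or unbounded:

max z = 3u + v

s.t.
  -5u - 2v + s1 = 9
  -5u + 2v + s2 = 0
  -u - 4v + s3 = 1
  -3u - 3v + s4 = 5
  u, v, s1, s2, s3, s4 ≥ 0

Unbounded (objective can increase without bound)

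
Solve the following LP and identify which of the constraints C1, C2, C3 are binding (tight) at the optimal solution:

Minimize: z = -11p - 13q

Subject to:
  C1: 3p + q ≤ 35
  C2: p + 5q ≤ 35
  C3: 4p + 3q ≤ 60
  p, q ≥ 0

At p = 10, q = 5, compute slack b - a·x for each constraint:
  C1: 35 − 35 = 0  (binding)
  C2: 35 − 35 = 0  (binding)
  C3: 60 − 55 = 5  (slack)

Optimal: p = 10, q = 5
Binding: C1, C2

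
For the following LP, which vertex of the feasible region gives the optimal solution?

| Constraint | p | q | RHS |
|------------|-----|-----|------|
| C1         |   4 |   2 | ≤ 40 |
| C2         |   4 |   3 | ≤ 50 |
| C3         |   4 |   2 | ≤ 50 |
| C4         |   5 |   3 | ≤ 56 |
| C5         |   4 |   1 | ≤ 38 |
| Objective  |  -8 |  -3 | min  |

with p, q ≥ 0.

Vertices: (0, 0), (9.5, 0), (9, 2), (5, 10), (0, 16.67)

Evaluate the objective at each vertex of the feasible region:
  z(0, 0) = 0
  z(9.5, 0) = -76
  z(9, 2) = -78  ←
  z(5, 10) = -70
  z(0, 16.67) = -50
The minimum is at p = 9, q = 2.

(9, 2)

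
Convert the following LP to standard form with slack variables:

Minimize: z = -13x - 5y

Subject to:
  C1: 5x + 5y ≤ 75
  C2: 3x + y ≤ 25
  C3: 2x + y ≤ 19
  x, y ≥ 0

min z = -13x - 5y

s.t.
  5x + 5y + s1 = 75
  3x + y + s2 = 25
  2x + y + s3 = 19
  x, y, s1, s2, s3 ≥ 0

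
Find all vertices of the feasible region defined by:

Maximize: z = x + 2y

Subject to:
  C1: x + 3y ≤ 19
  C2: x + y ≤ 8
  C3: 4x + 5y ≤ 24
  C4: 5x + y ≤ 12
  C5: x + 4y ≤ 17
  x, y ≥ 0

(0, 0), (2.4, 0), (1.714, 3.429), (1, 4), (0, 4.25)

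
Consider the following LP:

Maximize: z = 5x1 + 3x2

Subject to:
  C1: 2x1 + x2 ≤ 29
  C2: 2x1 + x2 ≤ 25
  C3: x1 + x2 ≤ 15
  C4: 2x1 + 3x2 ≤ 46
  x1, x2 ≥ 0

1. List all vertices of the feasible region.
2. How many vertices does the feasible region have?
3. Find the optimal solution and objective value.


1. (0, 0), (12.5, 0), (10, 5), (0, 15)
2. 4
3. x1 = 10, x2 = 5, z = 65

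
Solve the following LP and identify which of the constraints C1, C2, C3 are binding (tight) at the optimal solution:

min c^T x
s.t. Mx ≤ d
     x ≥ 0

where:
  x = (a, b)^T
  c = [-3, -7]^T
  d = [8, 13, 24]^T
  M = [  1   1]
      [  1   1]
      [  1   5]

At a = 4, b = 4, compute slack b - a·x for each constraint:
  C1: 8 − 8 = 0  (binding)
  C2: 13 − 8 = 5  (slack)
  C3: 24 − 24 = 0  (binding)

Optimal: a = 4, b = 4
Binding: C1, C3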